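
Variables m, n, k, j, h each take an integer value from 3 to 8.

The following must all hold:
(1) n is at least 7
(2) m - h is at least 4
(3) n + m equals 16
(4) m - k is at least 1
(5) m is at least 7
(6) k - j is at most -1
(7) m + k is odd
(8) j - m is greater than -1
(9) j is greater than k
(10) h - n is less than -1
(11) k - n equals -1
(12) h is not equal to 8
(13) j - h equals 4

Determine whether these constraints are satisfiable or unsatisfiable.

Satisfiable

One satisfying assignment is m = 8, n = 8, k = 7, j = 8, h = 4.
For the less obvious constraints — constraint 2: m - h = 4; constraint 3: n + m = 16; constraint 4: m - k = 1 — and the others hold by inspection.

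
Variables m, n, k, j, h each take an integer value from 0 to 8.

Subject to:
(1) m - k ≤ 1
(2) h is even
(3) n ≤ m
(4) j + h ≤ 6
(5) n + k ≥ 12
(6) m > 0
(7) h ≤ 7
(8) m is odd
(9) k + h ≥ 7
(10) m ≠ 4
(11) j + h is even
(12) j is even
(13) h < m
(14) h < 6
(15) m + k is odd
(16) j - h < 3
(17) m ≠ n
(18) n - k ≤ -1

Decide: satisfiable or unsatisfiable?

Satisfiable

One satisfying assignment is m = 7, n = 4, k = 8, j = 4, h = 2.
For the less obvious constraints — constraint 1: m - k = -1; constraint 4: j + h = 6; constraint 5: n + k = 12 — and the others hold by inspection.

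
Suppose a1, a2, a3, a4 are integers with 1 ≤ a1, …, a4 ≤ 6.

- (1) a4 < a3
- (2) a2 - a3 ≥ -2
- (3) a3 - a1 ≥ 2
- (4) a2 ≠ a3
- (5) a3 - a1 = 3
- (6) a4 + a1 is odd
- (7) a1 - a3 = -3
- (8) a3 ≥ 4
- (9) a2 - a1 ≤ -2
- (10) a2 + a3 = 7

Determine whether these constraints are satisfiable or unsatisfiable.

Unsatisfiable

Constraints 2, 3, and 9 give a1 − a2 ≥ 2, a2 − a3 ≥ -2, a3 − a1 ≥ 2.
Adding all 3 inequalities: the left sides telescope to 0, and the right sides sum to 2 + (-2) + 2 = 2. So 0 ≥ 2, which is false.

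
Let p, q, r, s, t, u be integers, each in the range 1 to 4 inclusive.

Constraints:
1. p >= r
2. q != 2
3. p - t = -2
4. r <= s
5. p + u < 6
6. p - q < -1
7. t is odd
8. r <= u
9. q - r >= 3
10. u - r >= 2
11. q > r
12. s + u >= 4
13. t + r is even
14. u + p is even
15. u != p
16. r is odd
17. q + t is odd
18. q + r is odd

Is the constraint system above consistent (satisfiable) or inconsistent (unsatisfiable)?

Take p = 1, q = 4, r = 1, s = 2, t = 3, u = 3. Then constraint 3: p - t = -2; constraint 5: p + u = 4; constraint 6: p - q = -3, and every other listed constraint is also met.

Satisfiable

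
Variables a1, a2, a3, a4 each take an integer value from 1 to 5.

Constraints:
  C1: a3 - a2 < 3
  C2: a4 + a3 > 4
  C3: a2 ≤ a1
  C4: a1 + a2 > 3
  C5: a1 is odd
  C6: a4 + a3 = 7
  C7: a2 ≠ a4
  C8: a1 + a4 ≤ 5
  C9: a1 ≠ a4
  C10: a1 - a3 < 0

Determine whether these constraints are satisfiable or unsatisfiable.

Satisfiable

Try a1 = 3, a2 = 3, a3 = 5, a4 = 2.
Check constraint 1: a3 - a2 = 2; constraint 2: a4 + a3 = 7. The remaining constraints are straightforward to verify.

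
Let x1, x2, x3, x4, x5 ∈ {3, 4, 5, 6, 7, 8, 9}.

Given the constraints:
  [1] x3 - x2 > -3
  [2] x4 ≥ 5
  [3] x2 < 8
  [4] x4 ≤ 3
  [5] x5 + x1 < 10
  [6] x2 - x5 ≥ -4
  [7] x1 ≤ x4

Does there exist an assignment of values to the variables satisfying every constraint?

Unsatisfiable

From constraint 2: x4 ≥ 5. From constraint 4: x4 ≤ 3. But 3 < 5, so no value of x4 works.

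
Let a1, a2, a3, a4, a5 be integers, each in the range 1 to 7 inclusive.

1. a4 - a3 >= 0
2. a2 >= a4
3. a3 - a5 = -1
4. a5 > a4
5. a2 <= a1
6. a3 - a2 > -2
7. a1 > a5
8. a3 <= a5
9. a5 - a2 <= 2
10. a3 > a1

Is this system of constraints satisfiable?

Constraints 1, 4, 7, and 10 give a3 ≤ a4, a4 < a5, a5 < a1, a1 < a3. Chaining: a3 ≤ a4 < a5 < a1 < a3, which forces a3 < a3 — impossible.

Unsatisfiable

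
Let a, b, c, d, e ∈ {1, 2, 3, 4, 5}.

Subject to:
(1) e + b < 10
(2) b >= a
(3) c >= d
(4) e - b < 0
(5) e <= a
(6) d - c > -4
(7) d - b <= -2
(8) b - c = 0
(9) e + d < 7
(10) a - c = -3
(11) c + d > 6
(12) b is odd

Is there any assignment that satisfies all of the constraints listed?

Satisfiable

Try a = 2, b = 5, c = 5, d = 2, e = 2.
Check constraint 1: e + b = 7; constraint 4: e - b = -3. The remaining constraints are straightforward to verify.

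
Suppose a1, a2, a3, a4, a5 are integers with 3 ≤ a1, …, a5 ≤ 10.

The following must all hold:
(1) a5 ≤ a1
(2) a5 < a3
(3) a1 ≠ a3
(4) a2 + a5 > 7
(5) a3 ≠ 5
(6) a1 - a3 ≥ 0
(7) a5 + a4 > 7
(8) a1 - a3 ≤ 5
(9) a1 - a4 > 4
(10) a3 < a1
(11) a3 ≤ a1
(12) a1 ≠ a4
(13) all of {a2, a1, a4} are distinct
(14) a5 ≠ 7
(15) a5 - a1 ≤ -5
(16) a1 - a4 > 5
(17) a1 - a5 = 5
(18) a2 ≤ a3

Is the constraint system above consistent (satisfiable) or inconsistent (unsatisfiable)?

Satisfiable

Take a1 = 10, a2 = 5, a3 = 7, a4 = 4, a5 = 5. Then constraint 4: a2 + a5 = 10; constraint 6: a1 - a3 = 3; constraint 7: a5 + a4 = 9, and every other listed constraint is also met.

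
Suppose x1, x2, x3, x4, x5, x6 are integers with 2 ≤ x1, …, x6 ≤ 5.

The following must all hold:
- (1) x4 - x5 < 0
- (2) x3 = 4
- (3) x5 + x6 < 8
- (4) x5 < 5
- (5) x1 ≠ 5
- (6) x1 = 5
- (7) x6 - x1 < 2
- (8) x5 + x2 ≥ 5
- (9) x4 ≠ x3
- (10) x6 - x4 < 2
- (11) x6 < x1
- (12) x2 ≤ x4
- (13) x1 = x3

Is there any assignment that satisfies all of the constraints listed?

Constraint 6 fixes x1 = 5 and constraint 2 fixes x3 = 4, but constraint 13 requires x1 = x3. Since 5 ≠ 4, contradiction.

Unsatisfiable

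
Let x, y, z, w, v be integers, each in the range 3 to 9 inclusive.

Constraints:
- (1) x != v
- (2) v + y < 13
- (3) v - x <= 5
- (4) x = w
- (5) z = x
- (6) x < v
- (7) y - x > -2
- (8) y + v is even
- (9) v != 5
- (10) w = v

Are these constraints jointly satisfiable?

Unsatisfiable

From constraints 4 and 10, x = w = v, so x = v. But constraint 1 says x ≠ v. Contradiction.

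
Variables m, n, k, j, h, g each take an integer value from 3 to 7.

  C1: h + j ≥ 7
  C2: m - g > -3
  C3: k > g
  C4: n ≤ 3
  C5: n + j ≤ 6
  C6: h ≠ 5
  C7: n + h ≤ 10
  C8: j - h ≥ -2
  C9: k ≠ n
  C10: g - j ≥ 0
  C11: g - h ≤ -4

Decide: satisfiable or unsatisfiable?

Constraints 8, 10, and 11 give g − j ≥ 0, j − h ≥ -2, h − g ≥ 4.
Adding all 3 inequalities: the left sides telescope to 0, and the right sides sum to 0 + (-2) + 4 = 2. So 0 ≥ 2, which is false.

Unsatisfiable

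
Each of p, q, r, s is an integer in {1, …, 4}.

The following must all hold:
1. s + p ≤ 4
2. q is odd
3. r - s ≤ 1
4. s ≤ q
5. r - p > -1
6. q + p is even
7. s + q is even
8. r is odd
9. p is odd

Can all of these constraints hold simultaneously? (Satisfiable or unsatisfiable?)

Take p = 1, q = 1, r = 1, s = 1. Then constraint 1: s + p = 2; constraint 3: r - s = 0, and every other listed constraint is also met.

Satisfiable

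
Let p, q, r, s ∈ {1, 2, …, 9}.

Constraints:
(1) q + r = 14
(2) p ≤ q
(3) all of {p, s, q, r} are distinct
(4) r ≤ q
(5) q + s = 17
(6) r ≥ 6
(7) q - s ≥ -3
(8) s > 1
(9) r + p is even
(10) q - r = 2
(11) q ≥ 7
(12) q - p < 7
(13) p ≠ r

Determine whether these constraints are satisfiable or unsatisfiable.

Take p = 2, q = 8, r = 6, s = 9. Then constraint 1: q + r = 14; constraint 5: q + s = 17, and every other listed constraint is also met.

Satisfiable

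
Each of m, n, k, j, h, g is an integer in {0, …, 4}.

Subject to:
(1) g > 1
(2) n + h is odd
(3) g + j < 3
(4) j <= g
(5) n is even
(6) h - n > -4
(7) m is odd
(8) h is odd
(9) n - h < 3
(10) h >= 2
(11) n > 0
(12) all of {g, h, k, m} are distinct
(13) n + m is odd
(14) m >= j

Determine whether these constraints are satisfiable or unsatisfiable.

One satisfying assignment is m = 1, n = 4, k = 0, j = 0, h = 3, g = 2.
For the less obvious constraints — constraint 3: g + j = 2; constraint 6: h - n = -1; constraint 9: n - h = 1 — and the others hold by inspection.

Satisfiable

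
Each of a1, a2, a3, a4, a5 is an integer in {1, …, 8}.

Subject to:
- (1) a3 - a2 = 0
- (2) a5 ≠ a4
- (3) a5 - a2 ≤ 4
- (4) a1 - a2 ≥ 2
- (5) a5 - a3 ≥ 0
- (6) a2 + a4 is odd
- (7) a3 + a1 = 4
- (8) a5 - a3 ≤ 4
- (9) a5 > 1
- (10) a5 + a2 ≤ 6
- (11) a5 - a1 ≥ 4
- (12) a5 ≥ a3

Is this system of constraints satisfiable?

Unsatisfiable

Constraints 3, 4, and 11 give a5 − a1 ≥ 4, a1 − a2 ≥ 2, a2 − a5 ≥ -4.
Adding all 3 inequalities: the left sides telescope to 0, and the right sides sum to 4 + 2 + (-4) = 2. So 0 ≥ 2, which is false.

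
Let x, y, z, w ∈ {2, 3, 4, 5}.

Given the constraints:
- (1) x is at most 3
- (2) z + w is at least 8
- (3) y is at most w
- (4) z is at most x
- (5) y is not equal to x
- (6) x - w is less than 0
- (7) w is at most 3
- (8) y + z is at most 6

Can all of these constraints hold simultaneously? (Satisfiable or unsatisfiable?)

From constraints 1 and 4: z ≤ x ≤ 3. From constraint 7: w ≤ 3. Hence z + w ≤ 6. But constraint 2 requires z + w ≥ 8, and 8 > 6. Contradiction.

Unsatisfiable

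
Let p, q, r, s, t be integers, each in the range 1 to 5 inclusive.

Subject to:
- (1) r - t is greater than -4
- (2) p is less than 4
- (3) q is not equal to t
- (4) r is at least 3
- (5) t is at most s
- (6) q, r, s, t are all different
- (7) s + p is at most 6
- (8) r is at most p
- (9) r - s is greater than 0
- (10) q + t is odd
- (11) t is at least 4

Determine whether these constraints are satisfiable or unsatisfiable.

Unsatisfiable

From constraints 5 and 11: s ≥ t ≥ 4. From constraints 4 and 8: p ≥ r ≥ 3. Hence s + p ≥ 7. But constraint 7 requires s + p ≤ 6, and 6 < 7. Contradiction.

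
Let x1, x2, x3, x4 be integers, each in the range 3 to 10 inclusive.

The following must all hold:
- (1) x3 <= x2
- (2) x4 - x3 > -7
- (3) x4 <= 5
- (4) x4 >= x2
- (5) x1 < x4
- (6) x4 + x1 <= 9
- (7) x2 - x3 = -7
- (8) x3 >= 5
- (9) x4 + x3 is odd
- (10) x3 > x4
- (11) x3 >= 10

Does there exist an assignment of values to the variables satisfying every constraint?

From constraints 1 and 11: x2 ≥ x3 and x3 ≥ 10, so x2 ≥ 10. From constraints 3 and 4: x2 ≤ x4 and x4 ≤ 5, so x2 ≤ 5. But 5 < 10, so no value of x2 works.

Unsatisfiable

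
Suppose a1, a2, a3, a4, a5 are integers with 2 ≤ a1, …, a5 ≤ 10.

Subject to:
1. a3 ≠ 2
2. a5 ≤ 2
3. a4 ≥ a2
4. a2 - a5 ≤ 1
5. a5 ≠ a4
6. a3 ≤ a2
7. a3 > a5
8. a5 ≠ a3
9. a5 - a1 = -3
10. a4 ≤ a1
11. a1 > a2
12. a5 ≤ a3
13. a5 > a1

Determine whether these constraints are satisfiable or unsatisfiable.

Unsatisfiable

Constraints 3, 6, 7, 10, and 13 give a1 < a5, a5 < a3, a3 ≤ a2, a2 ≤ a4, a4 ≤ a1. Chaining: a1 < a5 < a3 ≤ a2 ≤ a4 ≤ a1, which forces a1 < a1 — impossible.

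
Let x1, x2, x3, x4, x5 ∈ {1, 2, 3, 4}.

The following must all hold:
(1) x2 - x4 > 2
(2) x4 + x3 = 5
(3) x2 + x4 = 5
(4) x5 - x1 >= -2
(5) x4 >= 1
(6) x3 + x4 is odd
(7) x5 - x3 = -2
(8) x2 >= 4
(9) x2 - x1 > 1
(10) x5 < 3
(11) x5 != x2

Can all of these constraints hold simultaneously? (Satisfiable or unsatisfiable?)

Satisfiable

The assignment x1 = 1, x2 = 4, x3 = 4, x4 = 1, x5 = 2 works:
  constraint 1 holds since x2 - x4 = 3.
  constraint 2 holds since x4 + x3 = 5.
The rest check out directly.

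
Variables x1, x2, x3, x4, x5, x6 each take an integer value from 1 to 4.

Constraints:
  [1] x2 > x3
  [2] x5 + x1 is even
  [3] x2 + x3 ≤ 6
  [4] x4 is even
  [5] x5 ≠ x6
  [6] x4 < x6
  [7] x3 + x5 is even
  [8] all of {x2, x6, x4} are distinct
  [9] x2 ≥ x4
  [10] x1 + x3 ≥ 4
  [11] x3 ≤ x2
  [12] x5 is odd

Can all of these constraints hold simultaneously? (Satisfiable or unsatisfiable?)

Satisfiable

Setting (x1, x2, x3, x4, x5, x6) = (3, 3, 1, 2, 3, 4) satisfies everything: constraint 3: x2 + x3 = 4; constraint 8: values 3, 4, 2 are distinct; constraint 10: x1 + x3 = 4, and the others follow.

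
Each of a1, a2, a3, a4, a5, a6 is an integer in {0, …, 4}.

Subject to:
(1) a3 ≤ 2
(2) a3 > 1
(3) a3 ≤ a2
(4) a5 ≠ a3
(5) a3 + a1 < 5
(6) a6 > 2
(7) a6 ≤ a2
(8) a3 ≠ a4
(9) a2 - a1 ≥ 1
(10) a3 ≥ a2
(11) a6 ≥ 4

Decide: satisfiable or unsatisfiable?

Unsatisfiable

From constraints 7 and 11: a2 ≥ a6 and a6 ≥ 4, so a2 ≥ 4. From constraints 1 and 10: a2 ≤ a3 and a3 ≤ 2, so a2 ≤ 2. But 2 < 4, so no value of a2 works.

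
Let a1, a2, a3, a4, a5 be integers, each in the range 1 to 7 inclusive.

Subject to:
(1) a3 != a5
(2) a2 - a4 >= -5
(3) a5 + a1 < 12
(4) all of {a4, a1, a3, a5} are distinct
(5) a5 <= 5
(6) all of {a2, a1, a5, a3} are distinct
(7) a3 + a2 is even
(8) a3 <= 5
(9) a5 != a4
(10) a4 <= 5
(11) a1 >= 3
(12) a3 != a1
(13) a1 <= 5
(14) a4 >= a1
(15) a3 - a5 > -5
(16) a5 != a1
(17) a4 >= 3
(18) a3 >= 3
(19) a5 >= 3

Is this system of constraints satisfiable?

Unsatisfiable

Constraints 5, 8, 10, 11, 13, 17, 18, and 19 confine each of a4, a1, a3, a5 to the 3 values {3, …, 5}.
Constraint 4 requires all 4 of them to be distinct, but only 3 values are available — impossible by the pigeonhole principle.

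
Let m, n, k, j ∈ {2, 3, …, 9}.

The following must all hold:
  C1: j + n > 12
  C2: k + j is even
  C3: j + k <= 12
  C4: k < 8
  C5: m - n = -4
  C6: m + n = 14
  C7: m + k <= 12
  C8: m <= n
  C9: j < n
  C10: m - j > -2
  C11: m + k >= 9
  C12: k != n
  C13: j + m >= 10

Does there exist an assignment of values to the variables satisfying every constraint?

The assignment m = 5, n = 9, k = 6, j = 6 works:
  constraint 1 holds since j + n = 15.
  constraint 3 holds since j + k = 12.
The rest check out directly.

Satisfiable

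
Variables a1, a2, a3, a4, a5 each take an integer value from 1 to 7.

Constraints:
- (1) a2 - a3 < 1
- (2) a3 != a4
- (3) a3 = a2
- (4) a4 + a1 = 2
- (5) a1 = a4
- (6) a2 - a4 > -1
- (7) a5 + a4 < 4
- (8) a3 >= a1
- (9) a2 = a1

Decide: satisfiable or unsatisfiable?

From constraints 3, 5, and 9, a3 = a2 = a1 = a4, so a3 = a4. But constraint 2 says a3 ≠ a4. Contradiction.

Unsatisfiable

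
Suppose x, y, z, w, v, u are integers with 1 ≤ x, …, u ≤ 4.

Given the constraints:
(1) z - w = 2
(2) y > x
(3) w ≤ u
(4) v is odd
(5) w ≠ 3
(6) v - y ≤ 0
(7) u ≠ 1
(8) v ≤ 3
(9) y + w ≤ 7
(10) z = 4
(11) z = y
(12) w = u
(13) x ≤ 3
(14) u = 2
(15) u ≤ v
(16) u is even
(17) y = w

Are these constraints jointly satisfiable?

Constraint 10 fixes z = 4 and constraint 14 fixes u = 2. Constraints 11, 12, and 17 give z = y = w = u, so z = u. But 4 ≠ 2 — contradiction.

Unsatisfiable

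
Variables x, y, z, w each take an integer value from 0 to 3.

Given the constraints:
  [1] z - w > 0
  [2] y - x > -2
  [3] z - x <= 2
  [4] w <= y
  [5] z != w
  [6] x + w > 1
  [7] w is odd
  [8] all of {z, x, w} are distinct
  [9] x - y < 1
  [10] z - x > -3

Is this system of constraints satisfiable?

Satisfiable

Take x = 3, y = 3, z = 2, w = 1. Then constraint 1: z - w = 1; constraint 2: y - x = 0, and every other listed constraint is also met.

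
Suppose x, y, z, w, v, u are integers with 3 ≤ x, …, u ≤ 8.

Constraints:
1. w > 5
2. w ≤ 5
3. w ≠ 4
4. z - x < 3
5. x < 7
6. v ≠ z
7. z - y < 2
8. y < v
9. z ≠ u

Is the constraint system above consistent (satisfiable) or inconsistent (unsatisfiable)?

From constraint 1: w ≥ 6. From constraint 2: w ≤ 5. But 5 < 6, so no value of w works.

Unsatisfiable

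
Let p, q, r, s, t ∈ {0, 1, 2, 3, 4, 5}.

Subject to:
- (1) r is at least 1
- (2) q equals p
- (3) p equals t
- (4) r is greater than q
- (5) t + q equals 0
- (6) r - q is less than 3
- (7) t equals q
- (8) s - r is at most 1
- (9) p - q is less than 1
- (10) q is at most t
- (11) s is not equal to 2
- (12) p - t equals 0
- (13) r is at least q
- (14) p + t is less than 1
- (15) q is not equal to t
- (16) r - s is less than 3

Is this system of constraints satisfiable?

Unsatisfiable

From constraints 2 and 3, q = p = t, so q = t. But constraint 15 says q ≠ t. Contradiction.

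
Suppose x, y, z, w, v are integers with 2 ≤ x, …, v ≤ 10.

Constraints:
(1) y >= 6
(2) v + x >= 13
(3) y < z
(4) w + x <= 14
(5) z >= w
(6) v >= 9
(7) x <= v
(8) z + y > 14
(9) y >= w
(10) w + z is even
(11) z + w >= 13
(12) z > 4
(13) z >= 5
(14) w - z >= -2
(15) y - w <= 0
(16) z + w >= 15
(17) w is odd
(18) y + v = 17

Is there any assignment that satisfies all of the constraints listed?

One satisfying assignment is x = 5, y = 7, z = 9, w = 7, v = 10.
For the less obvious constraints — constraint 2: v + x = 15; constraint 4: w + x = 12; constraint 8: z + y = 16 — and the others hold by inspection.

Satisfiable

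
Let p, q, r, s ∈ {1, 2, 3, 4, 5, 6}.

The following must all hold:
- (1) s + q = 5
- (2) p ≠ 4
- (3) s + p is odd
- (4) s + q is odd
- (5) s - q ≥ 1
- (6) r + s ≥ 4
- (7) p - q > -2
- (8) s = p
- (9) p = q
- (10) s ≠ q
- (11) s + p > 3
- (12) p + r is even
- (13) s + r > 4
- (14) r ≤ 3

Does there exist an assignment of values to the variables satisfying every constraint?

From constraints 8 and 9, s = p = q, so s = q. But constraint 10 says s ≠ q. Contradiction.

Unsatisfiable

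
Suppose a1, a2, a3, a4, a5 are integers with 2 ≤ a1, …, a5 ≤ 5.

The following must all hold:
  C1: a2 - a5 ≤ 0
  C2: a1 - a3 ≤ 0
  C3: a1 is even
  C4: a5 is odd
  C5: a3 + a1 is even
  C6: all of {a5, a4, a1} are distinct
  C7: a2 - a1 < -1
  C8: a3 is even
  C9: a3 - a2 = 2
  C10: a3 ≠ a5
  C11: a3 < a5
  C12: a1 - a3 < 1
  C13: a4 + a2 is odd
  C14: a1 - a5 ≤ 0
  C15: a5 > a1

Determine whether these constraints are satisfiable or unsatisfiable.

Satisfiable

Try a1 = 4, a2 = 2, a3 = 4, a4 = 3, a5 = 5.
Check constraint 1: a2 - a5 = -3; constraint 2: a1 - a3 = 0; constraint 7: a2 - a1 = -2. The remaining constraints are straightforward to verify.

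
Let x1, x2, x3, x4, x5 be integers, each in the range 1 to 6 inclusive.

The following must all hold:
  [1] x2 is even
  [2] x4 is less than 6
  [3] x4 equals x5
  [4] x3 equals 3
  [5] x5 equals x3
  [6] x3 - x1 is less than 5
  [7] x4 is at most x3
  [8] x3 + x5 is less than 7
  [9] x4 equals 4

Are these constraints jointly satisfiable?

Constraint 9 fixes x4 = 4 and constraint 4 fixes x3 = 3. Constraints 3 and 5 give x4 = x5 = x3, so x4 = x3. But 4 ≠ 3 — contradiction.

Unsatisfiable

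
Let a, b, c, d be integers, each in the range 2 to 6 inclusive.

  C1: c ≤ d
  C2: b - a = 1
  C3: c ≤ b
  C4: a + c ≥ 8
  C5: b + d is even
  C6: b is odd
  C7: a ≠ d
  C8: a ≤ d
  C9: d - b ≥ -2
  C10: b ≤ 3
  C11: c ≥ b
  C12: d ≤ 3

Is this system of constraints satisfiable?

From constraints 8 and 12: a ≤ d ≤ 3. From constraints 3 and 10: c ≤ b ≤ 3. Hence a + c ≤ 6. But constraint 4 requires a + c ≥ 8, and 8 > 6. Contradiction.

Unsatisfiable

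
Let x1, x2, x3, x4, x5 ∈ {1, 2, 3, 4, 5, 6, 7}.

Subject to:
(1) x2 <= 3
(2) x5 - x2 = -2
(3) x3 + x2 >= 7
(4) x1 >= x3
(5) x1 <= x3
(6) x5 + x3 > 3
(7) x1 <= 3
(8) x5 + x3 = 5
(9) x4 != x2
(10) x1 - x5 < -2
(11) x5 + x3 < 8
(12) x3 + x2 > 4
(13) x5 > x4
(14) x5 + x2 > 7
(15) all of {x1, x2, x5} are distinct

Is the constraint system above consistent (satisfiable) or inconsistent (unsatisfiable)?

Unsatisfiable

From constraints 4 and 7: x3 ≤ x1 ≤ 3. From constraint 1: x2 ≤ 3. Hence x3 + x2 ≤ 6. But constraint 3 requires x3 + x2 ≥ 7, and 7 > 6. Contradiction.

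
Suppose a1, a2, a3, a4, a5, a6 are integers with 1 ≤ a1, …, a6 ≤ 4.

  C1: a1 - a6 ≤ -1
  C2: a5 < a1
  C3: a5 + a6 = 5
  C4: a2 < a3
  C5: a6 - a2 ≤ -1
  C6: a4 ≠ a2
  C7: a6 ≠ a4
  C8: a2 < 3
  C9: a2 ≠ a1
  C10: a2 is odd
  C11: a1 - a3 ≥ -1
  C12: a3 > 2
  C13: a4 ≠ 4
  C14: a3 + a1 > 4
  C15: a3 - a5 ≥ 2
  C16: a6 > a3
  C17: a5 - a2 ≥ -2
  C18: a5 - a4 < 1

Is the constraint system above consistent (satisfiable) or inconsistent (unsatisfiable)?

Constraints 1, 5, 11, 15, and 17 give a2 − a6 ≥ 1, a6 − a1 ≥ 1, a1 − a3 ≥ -1, a3 − a5 ≥ 2, a5 − a2 ≥ -2.
Adding all 5 inequalities: the left sides telescope to 0, and the right sides sum to 1 + 1 + (-1) + 2 + (-2) = 1. So 0 ≥ 1, which is false.

Unsatisfiable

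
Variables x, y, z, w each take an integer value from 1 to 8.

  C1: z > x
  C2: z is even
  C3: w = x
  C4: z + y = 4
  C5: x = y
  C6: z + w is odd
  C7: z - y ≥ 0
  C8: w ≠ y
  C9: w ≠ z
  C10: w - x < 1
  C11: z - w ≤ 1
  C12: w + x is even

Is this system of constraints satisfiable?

From constraints 3 and 5, w = x = y, so w = y. But constraint 8 says w ≠ y. Contradiction.

Unsatisfiable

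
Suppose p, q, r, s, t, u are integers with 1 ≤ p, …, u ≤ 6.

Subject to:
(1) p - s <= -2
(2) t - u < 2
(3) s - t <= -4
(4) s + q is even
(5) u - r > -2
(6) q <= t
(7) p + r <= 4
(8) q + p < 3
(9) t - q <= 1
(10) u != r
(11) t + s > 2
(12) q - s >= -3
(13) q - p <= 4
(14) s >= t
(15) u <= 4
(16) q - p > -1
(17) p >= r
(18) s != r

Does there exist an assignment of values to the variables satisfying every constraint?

Constraints 1, 3, 9, and 13 give q − t ≥ -1, t − s ≥ 4, s − p ≥ 2, p − q ≥ -4.
Adding all 4 inequalities: the left sides telescope to 0, and the right sides sum to (-1) + 4 + 2 + (-4) = 1. So 0 ≥ 1, which is false.

Unsatisfiable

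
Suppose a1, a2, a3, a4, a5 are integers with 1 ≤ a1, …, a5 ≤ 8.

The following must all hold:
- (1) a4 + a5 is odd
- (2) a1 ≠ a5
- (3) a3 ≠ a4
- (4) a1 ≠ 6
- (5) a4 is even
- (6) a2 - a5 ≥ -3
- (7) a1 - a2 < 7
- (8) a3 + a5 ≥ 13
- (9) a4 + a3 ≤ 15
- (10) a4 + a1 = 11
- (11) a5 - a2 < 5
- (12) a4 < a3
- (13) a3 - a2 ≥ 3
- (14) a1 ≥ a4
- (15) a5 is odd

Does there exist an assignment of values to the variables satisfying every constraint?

Satisfiable

The assignment a1 = 7, a2 = 2, a3 = 8, a4 = 4, a5 = 5 works:
  constraint 6 holds since a2 - a5 = -3.
  constraint 7 holds since a1 - a2 = 5.
The rest check out directly.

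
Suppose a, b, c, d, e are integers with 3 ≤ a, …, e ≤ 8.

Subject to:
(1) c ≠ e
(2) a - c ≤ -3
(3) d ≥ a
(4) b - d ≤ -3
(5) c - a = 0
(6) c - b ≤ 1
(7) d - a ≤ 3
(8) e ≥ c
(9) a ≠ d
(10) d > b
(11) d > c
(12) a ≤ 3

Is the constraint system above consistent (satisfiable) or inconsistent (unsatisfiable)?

Unsatisfiable

Constraints 2, 4, 6, and 7 give a − d ≥ -3, d − b ≥ 3, b − c ≥ -1, c − a ≥ 3.
Adding all 4 inequalities: the left sides telescope to 0, and the right sides sum to (-3) + 3 + (-1) + 3 = 2. So 0 ≥ 2, which is false.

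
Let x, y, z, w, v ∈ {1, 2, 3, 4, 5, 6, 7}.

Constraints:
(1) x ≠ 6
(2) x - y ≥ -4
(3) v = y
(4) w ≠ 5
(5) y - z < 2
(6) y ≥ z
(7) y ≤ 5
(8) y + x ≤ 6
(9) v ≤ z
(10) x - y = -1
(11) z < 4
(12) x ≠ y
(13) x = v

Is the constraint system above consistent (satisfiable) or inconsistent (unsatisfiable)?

Unsatisfiable

From constraints 3 and 13, x = v = y, so x = y. But constraint 12 says x ≠ y. Contradiction.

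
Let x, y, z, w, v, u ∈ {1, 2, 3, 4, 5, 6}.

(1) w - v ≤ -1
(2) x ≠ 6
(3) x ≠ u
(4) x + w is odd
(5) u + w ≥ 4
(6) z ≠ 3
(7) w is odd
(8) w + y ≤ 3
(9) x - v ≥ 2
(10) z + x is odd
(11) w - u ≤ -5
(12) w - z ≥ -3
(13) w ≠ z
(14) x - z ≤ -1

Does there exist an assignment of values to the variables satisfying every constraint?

Constraints 1, 9, 12, and 14 give w − z ≥ -3, z − x ≥ 1, x − v ≥ 2, v − w ≥ 1.
Adding all 4 inequalities: the left sides telescope to 0, and the right sides sum to (-3) + 1 + 2 + 1 = 1. So 0 ≥ 1, which is false.

Unsatisfiable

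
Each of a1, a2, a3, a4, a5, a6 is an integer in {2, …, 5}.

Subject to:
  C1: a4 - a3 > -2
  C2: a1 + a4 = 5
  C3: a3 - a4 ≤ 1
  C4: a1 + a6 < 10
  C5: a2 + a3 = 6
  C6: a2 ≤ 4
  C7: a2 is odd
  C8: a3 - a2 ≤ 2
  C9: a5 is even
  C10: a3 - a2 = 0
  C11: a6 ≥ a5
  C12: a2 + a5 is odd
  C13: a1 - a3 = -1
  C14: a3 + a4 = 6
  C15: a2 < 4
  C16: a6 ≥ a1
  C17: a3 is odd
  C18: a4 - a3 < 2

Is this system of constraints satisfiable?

One satisfying assignment is a1 = 2, a2 = 3, a3 = 3, a4 = 3, a5 = 2, a6 = 5.
For the less obvious constraints — constraint 1: a4 - a3 = 0; constraint 2: a1 + a4 = 5; constraint 3: a3 - a4 = 0 — and the others hold by inspection.

Satisfiable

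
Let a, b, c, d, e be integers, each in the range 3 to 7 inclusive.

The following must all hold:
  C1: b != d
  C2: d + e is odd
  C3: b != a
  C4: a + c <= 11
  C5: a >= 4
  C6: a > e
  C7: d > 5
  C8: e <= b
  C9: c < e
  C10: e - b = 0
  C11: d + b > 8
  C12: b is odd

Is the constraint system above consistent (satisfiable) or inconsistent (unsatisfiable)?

One satisfying assignment is a = 7, b = 5, c = 3, d = 6, e = 5.
For the less obvious constraints — constraint 4: a + c = 10; constraint 10: e - b = 0; constraint 11: d + b = 11 — and the others hold by inspection.

Satisfiable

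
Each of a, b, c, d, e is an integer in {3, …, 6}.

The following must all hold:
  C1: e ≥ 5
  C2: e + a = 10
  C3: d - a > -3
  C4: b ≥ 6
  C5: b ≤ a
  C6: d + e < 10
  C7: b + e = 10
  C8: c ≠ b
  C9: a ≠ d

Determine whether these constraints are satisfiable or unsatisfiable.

Unsatisfiable

From constraint 1: e ≥ 5. From constraints 4 and 5: a ≥ b ≥ 6. Hence e + a ≥ 11. But constraint 2 requires e + a = 10, and 10 < 11. Contradiction.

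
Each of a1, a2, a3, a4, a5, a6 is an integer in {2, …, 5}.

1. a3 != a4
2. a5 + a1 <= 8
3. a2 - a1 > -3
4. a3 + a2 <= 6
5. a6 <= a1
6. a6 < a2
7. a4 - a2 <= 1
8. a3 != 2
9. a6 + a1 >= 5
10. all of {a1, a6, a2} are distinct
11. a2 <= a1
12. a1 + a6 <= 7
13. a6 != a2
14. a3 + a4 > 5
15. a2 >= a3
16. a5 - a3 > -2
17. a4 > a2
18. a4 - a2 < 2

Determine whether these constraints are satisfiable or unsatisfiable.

Satisfiable

Try a1 = 4, a2 = 3, a3 = 3, a4 = 4, a5 = 4, a6 = 2.
Check constraint 2: a5 + a1 = 8; constraint 3: a2 - a1 = -1. The remaining constraints are straightforward to verify.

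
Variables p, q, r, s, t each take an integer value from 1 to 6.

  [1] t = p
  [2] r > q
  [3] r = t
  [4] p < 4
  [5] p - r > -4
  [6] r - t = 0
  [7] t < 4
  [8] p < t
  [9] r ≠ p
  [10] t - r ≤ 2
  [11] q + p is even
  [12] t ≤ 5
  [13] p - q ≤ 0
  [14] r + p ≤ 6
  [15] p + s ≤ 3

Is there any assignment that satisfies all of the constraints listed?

From constraints 1 and 3, r = t = p, so r = p. But constraint 9 says r ≠ p. Contradiction.

Unsatisfiable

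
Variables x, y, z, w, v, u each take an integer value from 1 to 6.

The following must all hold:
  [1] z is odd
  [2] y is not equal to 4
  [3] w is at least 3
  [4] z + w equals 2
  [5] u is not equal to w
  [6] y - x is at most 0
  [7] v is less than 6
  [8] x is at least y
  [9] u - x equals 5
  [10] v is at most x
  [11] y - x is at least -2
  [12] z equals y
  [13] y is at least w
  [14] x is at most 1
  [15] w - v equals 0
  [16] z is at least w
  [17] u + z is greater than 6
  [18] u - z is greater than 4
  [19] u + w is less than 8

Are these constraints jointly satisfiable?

From constraints 3 and 13: y ≥ w and w ≥ 3, so y ≥ 3. From constraints 8 and 14: y ≤ x and x ≤ 1, so y ≤ 1. But 1 < 3, so no value of y works.

Unsatisfiable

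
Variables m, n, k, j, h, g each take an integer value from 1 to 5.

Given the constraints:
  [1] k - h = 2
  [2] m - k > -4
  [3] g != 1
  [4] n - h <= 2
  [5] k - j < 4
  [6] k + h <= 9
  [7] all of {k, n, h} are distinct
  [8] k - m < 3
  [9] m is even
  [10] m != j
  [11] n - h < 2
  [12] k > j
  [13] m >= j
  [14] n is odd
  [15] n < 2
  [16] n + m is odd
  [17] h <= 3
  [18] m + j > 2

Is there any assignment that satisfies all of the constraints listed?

Take m = 2, n = 1, k = 4, j = 1, h = 2, g = 2. Then constraint 1: k - h = 2; constraint 2: m - k = -2, and every other listed constraint is also met.

Satisfiable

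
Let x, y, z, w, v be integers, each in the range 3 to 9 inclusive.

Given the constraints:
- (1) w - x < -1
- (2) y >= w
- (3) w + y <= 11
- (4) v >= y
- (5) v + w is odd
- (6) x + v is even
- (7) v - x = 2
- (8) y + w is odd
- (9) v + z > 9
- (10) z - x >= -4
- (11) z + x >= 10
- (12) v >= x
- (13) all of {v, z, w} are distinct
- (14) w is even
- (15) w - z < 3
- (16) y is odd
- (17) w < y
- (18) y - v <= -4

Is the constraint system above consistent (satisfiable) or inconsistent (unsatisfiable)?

Satisfiable

Setting (x, y, z, w, v) = (7, 5, 3, 4, 9) satisfies everything: constraint 1: w - x = -3; constraint 3: w + y = 9, and the others follow.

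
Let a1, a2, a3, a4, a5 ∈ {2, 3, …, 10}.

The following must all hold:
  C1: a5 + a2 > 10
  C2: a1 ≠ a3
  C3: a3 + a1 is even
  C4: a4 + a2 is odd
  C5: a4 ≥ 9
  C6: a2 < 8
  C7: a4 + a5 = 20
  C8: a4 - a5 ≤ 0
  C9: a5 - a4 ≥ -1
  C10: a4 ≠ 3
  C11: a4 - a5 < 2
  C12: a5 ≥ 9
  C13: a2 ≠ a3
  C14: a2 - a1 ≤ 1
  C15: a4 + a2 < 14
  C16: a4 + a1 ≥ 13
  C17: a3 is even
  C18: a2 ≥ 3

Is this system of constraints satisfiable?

Satisfiable

The assignment a1 = 4, a2 = 3, a3 = 10, a4 = 10, a5 = 10 works:
  constraint 1 holds since a5 + a2 = 13.
  constraint 7 holds since a4 + a5 = 20.
The rest check out directly.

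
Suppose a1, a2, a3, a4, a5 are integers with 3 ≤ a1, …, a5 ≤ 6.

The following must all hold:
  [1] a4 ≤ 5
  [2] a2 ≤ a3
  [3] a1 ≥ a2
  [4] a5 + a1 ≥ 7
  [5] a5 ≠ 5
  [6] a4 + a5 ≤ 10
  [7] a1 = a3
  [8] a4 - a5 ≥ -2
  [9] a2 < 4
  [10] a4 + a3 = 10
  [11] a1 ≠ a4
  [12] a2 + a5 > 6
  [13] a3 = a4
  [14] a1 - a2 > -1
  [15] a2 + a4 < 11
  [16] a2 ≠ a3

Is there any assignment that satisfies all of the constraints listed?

Unsatisfiable

From constraints 7 and 13, a1 = a3 = a4, so a1 = a4. But constraint 11 says a1 ≠ a4. Contradiction.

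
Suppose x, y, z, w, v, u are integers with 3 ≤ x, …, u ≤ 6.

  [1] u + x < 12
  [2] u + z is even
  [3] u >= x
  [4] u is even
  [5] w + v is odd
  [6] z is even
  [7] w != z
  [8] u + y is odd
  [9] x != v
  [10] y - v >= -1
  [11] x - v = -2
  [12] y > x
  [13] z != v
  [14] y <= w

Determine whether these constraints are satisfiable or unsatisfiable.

Satisfiable

Take x = 4, y = 5, z = 4, w = 5, v = 6, u = 6. Then constraint 1: u + x = 10; constraint 10: y - v = -1; constraint 11: x - v = -2, and every other listed constraint is also met.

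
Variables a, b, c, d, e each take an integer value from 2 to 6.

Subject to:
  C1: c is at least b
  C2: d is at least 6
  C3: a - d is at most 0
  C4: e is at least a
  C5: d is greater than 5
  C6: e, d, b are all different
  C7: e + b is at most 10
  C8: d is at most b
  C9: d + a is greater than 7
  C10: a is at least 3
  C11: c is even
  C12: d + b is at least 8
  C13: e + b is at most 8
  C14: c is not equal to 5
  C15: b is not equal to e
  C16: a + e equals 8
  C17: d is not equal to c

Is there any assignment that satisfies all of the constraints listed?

Unsatisfiable

From constraints 4 and 10: e ≥ a ≥ 3. From constraints 2 and 8: b ≥ d ≥ 6. Hence e + b ≥ 9. But constraint 13 requires e + b ≤ 8, and 8 < 9. Contradiction.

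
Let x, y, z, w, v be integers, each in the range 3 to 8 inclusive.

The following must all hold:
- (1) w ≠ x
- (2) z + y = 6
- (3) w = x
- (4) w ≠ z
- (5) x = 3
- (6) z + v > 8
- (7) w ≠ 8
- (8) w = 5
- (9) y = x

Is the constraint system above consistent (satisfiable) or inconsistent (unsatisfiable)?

Constraint 8 fixes w = 5 and constraint 5 fixes x = 3, but constraint 3 requires w = x. Since 5 ≠ 3, contradiction.

Unsatisfiable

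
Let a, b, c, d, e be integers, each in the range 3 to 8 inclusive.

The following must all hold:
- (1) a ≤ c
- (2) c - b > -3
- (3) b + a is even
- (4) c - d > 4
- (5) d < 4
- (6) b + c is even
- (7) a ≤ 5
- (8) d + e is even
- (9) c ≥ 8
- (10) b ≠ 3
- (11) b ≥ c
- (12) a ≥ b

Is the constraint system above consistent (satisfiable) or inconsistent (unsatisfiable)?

Unsatisfiable

From constraints 9 and 11: b ≥ c and c ≥ 8, so b ≥ 8. From constraints 7 and 12: b ≤ a and a ≤ 5, so b ≤ 5. But 5 < 8, so no value of b works.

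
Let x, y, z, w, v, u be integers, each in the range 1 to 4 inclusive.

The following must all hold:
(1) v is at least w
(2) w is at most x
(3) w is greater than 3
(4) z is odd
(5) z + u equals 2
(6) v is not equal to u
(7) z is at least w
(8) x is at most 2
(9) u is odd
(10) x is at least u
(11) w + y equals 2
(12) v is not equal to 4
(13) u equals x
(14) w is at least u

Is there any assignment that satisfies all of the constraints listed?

From constraint 3: w ≥ 4. From constraints 2 and 8: w ≤ x and x ≤ 2, so w ≤ 2. But 2 < 4, so no value of w works.

Unsatisfiable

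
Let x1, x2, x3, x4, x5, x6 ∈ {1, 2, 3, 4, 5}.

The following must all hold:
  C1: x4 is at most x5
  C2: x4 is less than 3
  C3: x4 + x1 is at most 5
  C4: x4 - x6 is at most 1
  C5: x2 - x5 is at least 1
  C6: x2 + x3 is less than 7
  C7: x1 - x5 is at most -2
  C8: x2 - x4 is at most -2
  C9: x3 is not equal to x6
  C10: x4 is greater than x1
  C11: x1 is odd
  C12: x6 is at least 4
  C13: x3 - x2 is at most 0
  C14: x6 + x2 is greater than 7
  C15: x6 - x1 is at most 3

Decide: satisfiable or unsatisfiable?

Unsatisfiable

Constraints 4, 5, 7, 8, and 15 give x1 − x6 ≥ -3, x6 − x4 ≥ -1, x4 − x2 ≥ 2, x2 − x5 ≥ 1, x5 − x1 ≥ 2.
Adding all 5 inequalities: the left sides telescope to 0, and the right sides sum to (-3) + (-1) + 2 + 1 + 2 = 1. So 0 ≥ 1, which is false.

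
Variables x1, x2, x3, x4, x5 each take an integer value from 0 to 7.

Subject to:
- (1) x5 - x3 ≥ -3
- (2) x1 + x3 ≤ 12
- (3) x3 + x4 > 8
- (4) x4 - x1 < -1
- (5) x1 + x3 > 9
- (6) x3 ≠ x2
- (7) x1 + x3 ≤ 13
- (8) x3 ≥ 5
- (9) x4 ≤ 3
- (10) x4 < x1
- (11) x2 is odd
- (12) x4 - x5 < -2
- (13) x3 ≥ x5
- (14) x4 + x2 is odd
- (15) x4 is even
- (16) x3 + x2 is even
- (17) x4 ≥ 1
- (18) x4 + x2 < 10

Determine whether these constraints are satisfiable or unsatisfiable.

Satisfiable

Take x1 = 4, x2 = 5, x3 = 7, x4 = 2, x5 = 7. Then constraint 1: x5 - x3 = 0; constraint 2: x1 + x3 = 11, and every other listed constraint is also met.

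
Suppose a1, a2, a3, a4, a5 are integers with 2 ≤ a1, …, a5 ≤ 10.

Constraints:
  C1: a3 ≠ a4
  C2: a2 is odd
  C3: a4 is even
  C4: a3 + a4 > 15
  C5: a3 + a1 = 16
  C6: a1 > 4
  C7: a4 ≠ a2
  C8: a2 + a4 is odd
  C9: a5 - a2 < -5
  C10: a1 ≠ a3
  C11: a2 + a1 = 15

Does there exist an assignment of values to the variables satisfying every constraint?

Satisfiable

Try a1 = 6, a2 = 9, a3 = 10, a4 = 6, a5 = 3.
Check constraint 4: a3 + a4 = 16; constraint 5: a3 + a1 = 16; constraint 9: a5 - a2 = -6. The remaining constraints are straightforward to verify.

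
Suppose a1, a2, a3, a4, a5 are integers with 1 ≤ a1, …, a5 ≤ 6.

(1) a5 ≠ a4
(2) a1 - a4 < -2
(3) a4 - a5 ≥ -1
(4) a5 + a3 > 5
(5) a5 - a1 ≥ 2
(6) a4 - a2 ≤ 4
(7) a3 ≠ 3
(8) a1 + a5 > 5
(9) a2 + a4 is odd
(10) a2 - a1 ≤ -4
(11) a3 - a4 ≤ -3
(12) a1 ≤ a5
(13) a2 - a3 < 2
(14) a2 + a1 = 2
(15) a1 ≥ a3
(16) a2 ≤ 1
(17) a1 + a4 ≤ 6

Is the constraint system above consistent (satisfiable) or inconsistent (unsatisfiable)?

Unsatisfiable

Constraints 3, 5, 6, and 10 give a1 − a2 ≥ 4, a2 − a4 ≥ -4, a4 − a5 ≥ -1, a5 − a1 ≥ 2.
Adding all 4 inequalities: the left sides telescope to 0, and the right sides sum to 4 + (-4) + (-1) + 2 = 1. So 0 ≥ 1, which is false.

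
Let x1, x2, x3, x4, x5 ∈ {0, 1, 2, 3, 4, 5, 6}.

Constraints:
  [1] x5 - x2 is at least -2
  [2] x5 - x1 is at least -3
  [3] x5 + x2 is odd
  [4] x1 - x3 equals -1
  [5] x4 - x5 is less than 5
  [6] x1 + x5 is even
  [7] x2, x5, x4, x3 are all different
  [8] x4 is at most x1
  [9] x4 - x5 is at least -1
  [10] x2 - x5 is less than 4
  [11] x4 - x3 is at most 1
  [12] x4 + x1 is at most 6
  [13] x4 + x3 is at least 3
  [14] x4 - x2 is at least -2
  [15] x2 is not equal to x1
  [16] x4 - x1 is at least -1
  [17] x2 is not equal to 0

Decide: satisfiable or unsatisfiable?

Satisfiable

Setting (x1, x2, x3, x4, x5) = (2, 1, 3, 2, 0) satisfies everything: constraint 1: x5 - x2 = -1; constraint 2: x5 - x1 = -2; constraint 4: x1 - x3 = -1, and the others follow.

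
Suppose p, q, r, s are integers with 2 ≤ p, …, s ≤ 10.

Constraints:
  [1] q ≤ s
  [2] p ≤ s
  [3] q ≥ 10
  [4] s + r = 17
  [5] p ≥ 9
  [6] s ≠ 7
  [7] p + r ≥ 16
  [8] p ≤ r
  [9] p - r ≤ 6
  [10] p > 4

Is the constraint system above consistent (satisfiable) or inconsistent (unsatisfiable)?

Unsatisfiable

From constraints 1 and 3: s ≥ q ≥ 10. From constraints 5 and 8: r ≥ p ≥ 9. Hence s + r ≥ 19. But constraint 4 requires s + r = 17, and 17 < 19. Contradiction.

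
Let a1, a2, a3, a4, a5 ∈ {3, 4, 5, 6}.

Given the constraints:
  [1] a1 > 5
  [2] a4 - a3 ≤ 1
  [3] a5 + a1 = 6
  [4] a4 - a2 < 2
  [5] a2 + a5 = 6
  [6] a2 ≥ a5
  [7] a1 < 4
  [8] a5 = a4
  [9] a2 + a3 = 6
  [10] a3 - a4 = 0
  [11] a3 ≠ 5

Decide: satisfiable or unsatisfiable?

Unsatisfiable

From constraint 1: a1 ≥ 6. From constraint 7: a1 ≤ 3. But 3 < 6, so no value of a1 works.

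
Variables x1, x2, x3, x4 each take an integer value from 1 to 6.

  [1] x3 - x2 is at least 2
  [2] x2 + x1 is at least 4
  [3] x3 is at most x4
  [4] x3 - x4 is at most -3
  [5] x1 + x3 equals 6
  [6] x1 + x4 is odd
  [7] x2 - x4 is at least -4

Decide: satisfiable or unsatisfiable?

Unsatisfiable

Constraints 1, 4, and 7 give x4 − x3 ≥ 3, x3 − x2 ≥ 2, x2 − x4 ≥ -4.
Adding all 3 inequalities: the left sides telescope to 0, and the right sides sum to 3 + 2 + (-4) = 1. So 0 ≥ 1, which is false.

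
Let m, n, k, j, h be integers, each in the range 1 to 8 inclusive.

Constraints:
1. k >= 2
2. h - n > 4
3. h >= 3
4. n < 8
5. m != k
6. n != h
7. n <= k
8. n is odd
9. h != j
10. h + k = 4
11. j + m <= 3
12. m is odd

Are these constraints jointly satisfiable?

From constraint 3: h ≥ 3. From constraint 1: k ≥ 2. Hence h + k ≥ 5. But constraint 10 requires h + k = 4, and 4 < 5. Contradiction.

Unsatisfiable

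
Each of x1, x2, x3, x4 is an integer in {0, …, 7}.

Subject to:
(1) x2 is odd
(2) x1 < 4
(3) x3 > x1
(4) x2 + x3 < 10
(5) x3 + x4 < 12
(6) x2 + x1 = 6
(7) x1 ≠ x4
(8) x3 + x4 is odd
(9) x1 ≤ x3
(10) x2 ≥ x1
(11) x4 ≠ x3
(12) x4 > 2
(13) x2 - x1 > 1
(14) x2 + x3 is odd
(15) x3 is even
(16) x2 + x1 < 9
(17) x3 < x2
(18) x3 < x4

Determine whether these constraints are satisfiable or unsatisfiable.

Try x1 = 1, x2 = 5, x3 = 4, x4 = 7.
Check constraint 4: x2 + x3 = 9; constraint 5: x3 + x4 = 11. The remaining constraints are straightforward to verify.

Satisfiable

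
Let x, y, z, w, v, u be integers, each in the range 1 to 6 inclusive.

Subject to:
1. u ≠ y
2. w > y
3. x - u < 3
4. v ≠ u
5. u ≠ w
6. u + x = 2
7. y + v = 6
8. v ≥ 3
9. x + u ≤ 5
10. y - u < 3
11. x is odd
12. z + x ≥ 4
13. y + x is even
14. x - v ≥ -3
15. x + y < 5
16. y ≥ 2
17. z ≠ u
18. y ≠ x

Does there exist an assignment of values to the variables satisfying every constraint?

Satisfiable

The assignment x = 1, y = 3, z = 6, w = 6, v = 3, u = 1 works:
  constraint 3 holds since x - u = 0.
  constraint 6 holds since u + x = 2.
The rest check out directly.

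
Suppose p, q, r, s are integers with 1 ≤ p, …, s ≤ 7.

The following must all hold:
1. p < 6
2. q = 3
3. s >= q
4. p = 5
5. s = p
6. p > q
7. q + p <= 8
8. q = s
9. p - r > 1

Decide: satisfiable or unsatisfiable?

Constraint 2 fixes q = 3 and constraint 4 fixes p = 5. Constraints 5 and 8 give q = s = p, so q = p. But 3 ≠ 5 — contradiction.

Unsatisfiable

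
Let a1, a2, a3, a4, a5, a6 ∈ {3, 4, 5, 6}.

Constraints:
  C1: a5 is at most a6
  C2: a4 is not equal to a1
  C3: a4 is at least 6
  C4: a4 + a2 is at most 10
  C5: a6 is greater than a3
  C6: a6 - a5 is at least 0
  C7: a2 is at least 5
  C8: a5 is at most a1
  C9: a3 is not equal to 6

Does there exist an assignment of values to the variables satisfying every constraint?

From constraint 3: a4 ≥ 6. From constraint 7: a2 ≥ 5. Hence a4 + a2 ≥ 11. But constraint 4 requires a4 + a2 ≤ 10, and 10 < 11. Contradiction.

Unsatisfiable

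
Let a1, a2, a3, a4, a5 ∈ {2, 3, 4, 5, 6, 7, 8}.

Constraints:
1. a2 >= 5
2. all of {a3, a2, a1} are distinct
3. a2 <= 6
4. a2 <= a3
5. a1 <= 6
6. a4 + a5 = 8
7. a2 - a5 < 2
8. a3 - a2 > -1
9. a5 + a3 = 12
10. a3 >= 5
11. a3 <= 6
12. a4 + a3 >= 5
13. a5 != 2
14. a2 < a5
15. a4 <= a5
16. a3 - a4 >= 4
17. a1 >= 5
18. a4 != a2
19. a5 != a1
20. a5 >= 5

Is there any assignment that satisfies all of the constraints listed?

Constraints 1, 3, 5, 10, 11, and 17 confine each of a3, a2, a1 to the 2 values {5, 6}.
Constraint 2 requires all 3 of them to be distinct, but only 2 values are available — impossible by the pigeonhole principle.

Unsatisfiable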